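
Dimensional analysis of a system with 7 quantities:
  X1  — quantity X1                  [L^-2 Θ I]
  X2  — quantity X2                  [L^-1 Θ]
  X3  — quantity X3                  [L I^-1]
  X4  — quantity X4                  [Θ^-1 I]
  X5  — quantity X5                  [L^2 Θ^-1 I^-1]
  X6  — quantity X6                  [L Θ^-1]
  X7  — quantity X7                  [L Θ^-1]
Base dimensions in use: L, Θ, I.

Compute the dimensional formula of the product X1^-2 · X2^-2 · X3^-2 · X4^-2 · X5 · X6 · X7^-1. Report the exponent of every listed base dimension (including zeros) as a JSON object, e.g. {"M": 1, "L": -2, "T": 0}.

Dimensional matrix (L×Θ×I by X1×X2×X3×X4×X5×X6×X7):
  L: [-2 -1  1  0  2  1  1]
  Θ: [ 1  1  0 -1 -1 -1 -1]
  I: [ 1  0 -1  1 -1  0  0]
  [L]: (-2)·-2+(-2)·-1+(-2)·1+(-2)·0+(1)·2+(1)·1+(-1)·1 = 6
  [Θ]: (-2)·1+(-2)·1+(-2)·0+(-2)·-1+(1)·-1+(1)·-1+(-1)·-1 = -3
  [I]: (-2)·1+(-2)·0+(-2)·-1+(-2)·1+(1)·-1+(1)·0+(-1)·0 = -3
⇒ L^6 Θ^-3 I^-3

{"L": 6, "Θ": -3, "I": -3}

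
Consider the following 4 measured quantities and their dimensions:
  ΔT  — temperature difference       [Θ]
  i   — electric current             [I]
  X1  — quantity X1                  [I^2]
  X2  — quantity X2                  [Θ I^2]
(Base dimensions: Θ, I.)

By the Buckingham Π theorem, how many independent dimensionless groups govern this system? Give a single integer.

2

Write exponents as rows Θ,I / cols ΔT,i,X1,X2:
  Θ: [ 1  0  0  1]
  I: [ 0  1  2  2]
Echelon form has 2 nonzero rows (pivots: ΔT,i)
4 vars − rank 2 = 2 Π groups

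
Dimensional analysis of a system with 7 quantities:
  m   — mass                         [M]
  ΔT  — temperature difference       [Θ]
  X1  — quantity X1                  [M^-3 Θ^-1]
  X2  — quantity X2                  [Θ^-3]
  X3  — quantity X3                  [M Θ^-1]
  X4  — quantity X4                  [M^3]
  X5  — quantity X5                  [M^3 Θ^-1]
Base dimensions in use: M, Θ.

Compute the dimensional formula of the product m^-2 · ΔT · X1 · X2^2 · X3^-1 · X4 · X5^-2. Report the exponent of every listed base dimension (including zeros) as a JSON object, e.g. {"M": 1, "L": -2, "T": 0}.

{"M": -9, "Θ": -3}

Dimensional matrix (M×Θ by m×ΔT×X1×X2×X3×X4×X5):
  M: [ 1  0 -3  0  1  3  3]
  Θ: [ 0  1 -1 -3 -1  0 -1]
  [M]: (-2)·1+(1)·0+(1)·-3+(2)·0+(-1)·1+(1)·3+(-2)·3 = -9
  [Θ]: (-2)·0+(1)·1+(1)·-1+(2)·-3+(-1)·-1+(1)·0+(-2)·-1 = -3
⇒ M^-9 Θ^-3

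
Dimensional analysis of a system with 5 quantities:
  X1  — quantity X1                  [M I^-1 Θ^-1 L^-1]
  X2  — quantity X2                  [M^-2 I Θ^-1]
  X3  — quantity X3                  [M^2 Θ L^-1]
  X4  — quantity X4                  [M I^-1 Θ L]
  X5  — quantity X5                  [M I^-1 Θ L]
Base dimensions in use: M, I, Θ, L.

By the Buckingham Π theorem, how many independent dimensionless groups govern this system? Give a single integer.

Write exponents as rows M,I,Θ,L / cols X1,X2,X3,X4,X5:
  M: [ 1 -2  2  1  1]
  I: [-1  1  0 -1 -1]
  Θ: [-1 -1  1  1  1]
  L: [-1  0 -1  1  1]
RREF → pivots at {X1,X2,X3} ⇒ r = 3
n=5, r=3 ⇒ 2 dimensionless groups

2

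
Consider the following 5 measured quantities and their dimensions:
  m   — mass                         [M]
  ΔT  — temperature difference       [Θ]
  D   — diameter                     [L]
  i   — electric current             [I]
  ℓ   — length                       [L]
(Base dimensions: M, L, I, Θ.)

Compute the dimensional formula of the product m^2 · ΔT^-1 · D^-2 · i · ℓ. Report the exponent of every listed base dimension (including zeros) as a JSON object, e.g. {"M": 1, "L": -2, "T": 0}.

Write exponents as rows M,L,I,Θ / cols m,ΔT,D,i,ℓ:
  M: [ 1  0  0  0  0]
  L: [ 0  0  1  0  1]
  I: [ 0  0  0  1  0]
  Θ: [ 0  1  0  0  0]
  [M]: (2)·1+(-1)·0+(-2)·0+(1)·0+(1)·0 = 2
  [L]: (2)·0+(-1)·0+(-2)·1+(1)·0+(1)·1 = -1
  [I]: (2)·0+(-1)·0+(-2)·0+(1)·1+(1)·0 = 1
  [Θ]: (2)·0+(-1)·1+(-2)·0+(1)·0+(1)·0 = -1
⇒ M^2 L^-1 I Θ^-1

{"M": 2, "L": -1, "I": 1, "Θ": -1}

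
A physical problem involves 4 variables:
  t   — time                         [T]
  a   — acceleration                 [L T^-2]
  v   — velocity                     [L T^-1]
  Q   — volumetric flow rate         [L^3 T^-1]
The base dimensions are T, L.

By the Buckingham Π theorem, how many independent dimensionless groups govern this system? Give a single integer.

Exponent matrix [T,L] × [t,a,v,Q]:
  T: [ 1 -2 -1 -1]
  L: [ 0  1  1  3]
Echelon form has 2 nonzero rows (pivots: t,a)
Π count = n − r = 4 − 2 = 2

2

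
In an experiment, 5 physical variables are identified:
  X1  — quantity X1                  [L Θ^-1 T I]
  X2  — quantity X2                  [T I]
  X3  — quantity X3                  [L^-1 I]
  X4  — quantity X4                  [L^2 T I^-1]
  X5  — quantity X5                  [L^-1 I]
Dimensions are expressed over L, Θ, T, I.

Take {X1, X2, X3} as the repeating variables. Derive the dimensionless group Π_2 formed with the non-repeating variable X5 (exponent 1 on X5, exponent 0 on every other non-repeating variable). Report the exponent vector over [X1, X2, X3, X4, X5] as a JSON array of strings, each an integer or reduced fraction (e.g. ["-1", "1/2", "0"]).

Exponent matrix [L,Θ,T,I] × [X1,X2,X3,X4,X5]:
  L: [ 1  0 -1  2 -1]
  Θ: [-1  0  0  0  0]
  T: [ 1  1  0  1  0]
  I: [ 1  1  1 -1  1]
RREF → pivots at {X1,X2,X3} ⇒ r = 3
Repeat: X1,X2,X3; free: X4,X5
RREF:
  r0: [   1    0    0    0    0]
  r1: [   0    1    0    1    0]
  r2: [   0    0    1   -2    1]
  r3: [   0    0    0    0    0]
Fix exponent of X5 at 1, X4 at 0; solve each RREF row for its pivot's exponent:
  r0: exp(X1) + (0)·1 = 0 ⇒ exp(X1) = 0
  r1: exp(X2) + (0)·1 = 0 ⇒ exp(X2) = 0
  r2: exp(X3) + (1)·1 = 0 ⇒ exp(X3) = -1
Π_2 = X3^-1 · X5

["0", "0", "-1", "0", "1"]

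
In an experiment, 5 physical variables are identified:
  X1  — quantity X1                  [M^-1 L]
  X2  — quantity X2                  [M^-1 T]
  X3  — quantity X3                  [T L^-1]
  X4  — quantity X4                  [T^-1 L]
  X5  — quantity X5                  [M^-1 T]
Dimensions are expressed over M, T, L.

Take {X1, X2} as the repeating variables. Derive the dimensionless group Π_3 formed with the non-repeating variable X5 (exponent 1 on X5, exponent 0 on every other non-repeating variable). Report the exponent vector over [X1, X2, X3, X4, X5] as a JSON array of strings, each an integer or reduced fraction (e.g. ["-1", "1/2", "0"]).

Exponent matrix [M,T,L] × [X1,X2,X3,X4,X5]:
  M: [-1 -1  0  0 -1]
  T: [ 0  1  1 -1  1]
  L: [ 1  0 -1  1  0]
Row reduction gives pivot columns X1,X2; rank = 2
Pivot set = {X1,X2}, free = {X3,X4,X5}
RREF:
  r0: [   1    0   -1    1    0]
  r1: [   0    1    1   -1    1]
  r2: [   0    0    0    0    0]
Fix exponent of X5 at 1, X3 at 0, X4 at 0; solve each RREF row for its pivot's exponent:
  r0: exp(X1) + (0)·1 = 0 ⇒ exp(X1) = 0
  r1: exp(X2) + (1)·1 = 0 ⇒ exp(X2) = -1
Π_3 = X2^-1 · X5

["0", "-1", "0", "0", "1"]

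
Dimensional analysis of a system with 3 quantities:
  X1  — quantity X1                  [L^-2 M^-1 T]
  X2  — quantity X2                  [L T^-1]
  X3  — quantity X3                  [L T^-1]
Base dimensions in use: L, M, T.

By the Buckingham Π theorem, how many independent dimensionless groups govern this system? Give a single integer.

1

Dimensional matrix (L×M×T by X1×X2×X3):
  L: [-2  1  1]
  M: [-1  0  0]
  T: [ 1 -1 -1]
RREF → pivots at {X1,X2} ⇒ r = 2
3 vars − rank 2 = 1 Π group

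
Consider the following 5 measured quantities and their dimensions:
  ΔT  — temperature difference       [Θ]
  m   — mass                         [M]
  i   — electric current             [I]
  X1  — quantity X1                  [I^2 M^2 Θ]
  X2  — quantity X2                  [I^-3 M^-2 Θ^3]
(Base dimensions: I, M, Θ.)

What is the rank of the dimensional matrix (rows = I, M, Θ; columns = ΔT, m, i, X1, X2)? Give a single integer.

Write exponents as rows I,M,Θ / cols ΔT,m,i,X1,X2:
  I: [ 0  0  1  2 -3]
  M: [ 0  1  0  2 -2]
  Θ: [ 1  0  0  1  3]
Echelon form has 3 nonzero rows (pivots: ΔT,m,i)

3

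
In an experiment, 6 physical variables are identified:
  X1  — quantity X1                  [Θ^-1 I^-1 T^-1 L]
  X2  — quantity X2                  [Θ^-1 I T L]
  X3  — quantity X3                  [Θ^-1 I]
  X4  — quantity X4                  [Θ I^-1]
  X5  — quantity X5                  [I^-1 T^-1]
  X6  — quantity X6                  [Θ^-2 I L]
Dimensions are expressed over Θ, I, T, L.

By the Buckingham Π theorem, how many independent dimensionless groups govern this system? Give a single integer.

3

Dimensional matrix (Θ×I×T×L by X1×X2×X3×X4×X5×X6):
  Θ: [-1 -1 -1  1  0 -2]
  I: [-1  1  1 -1 -1  1]
  T: [-1  1  0  0 -1  0]
  L: [ 1  1  0  0  0  1]
RREF → pivots at {X1,X2,X3} ⇒ r = 3
6 vars − rank 3 = 3 Π groups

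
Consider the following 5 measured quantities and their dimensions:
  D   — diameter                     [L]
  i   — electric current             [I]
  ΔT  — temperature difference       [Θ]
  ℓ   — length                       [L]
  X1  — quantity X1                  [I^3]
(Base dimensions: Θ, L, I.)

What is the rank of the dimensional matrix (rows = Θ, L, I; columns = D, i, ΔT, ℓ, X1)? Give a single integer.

3

Dimensional matrix (Θ×L×I by D×i×ΔT×ℓ×X1):
  Θ: [ 0  0  1  0  0]
  L: [ 1  0  0  1  0]
  I: [ 0  1  0  0  3]
Row reduction gives pivot columns D,i,ΔT; rank = 3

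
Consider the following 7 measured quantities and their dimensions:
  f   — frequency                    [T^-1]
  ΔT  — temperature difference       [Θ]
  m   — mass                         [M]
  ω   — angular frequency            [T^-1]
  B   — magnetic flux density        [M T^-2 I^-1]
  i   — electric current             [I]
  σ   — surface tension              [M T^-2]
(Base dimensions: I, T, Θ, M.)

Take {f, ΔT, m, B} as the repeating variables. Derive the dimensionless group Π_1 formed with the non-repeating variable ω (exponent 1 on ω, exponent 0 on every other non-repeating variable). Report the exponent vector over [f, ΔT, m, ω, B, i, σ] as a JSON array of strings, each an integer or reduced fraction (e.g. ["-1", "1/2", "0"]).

["-1", "0", "0", "1", "0", "0", "0"]

Write exponents as rows I,T,Θ,M / cols f,ΔT,m,ω,B,i,σ:
  I: [ 0  0  0  0 -1  1  0]
  T: [-1  0  0 -1 -2  0 -2]
  Θ: [ 0  1  0  0  0  0  0]
  M: [ 0  0  1  0  1  0  1]
RREF → pivots at {f,ΔT,m,B} ⇒ r = 4
Repeat: f,ΔT,m,B; free: ω,i,σ
RREF:
  r0: [   1    0    0    1    0    2    2]
  r1: [   0    1    0    0    0    0    0]
  r2: [   0    0    1    0    0    1    1]
  r3: [   0    0    0    0    1   -1    0]
Fix exponent of ω at 1, i at 0, σ at 0; solve each RREF row for its pivot's exponent:
  r0: exp(f) + (1)·1 = 0 ⇒ exp(f) = -1
  r1: exp(ΔT) + (0)·1 = 0 ⇒ exp(ΔT) = 0
  r2: exp(m) + (0)·1 = 0 ⇒ exp(m) = 0
  r3: exp(B) + (0)·1 = 0 ⇒ exp(B) = 0
Π_1 = f^-1 · ω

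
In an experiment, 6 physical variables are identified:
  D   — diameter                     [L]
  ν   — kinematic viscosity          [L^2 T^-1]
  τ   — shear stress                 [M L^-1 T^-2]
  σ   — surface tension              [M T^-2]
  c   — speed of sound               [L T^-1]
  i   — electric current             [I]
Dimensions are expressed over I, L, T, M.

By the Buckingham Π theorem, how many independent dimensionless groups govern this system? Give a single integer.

2

Exponent matrix [I,L,T,M] × [D,ν,τ,σ,c,i]:
  I: [ 0  0  0  0  0  1]
  L: [ 1  2 -1  0  1  0]
  T: [ 0 -1 -2 -2 -1  0]
  M: [ 0  0  1  1  0  0]
Echelon form has 4 nonzero rows (pivots: D,ν,τ,i)
Π count = n − r = 6 − 4 = 2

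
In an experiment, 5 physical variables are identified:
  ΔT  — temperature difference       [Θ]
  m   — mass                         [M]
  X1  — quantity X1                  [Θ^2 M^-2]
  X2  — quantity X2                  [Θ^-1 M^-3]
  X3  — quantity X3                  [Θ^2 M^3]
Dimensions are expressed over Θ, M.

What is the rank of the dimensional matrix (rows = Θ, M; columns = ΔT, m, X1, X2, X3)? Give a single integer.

Write exponents as rows Θ,M / cols ΔT,m,X1,X2,X3:
  Θ: [ 1  0  2 -1  2]
  M: [ 0  1 -2 -3  3]
RREF → pivots at {ΔT,m} ⇒ r = 2

2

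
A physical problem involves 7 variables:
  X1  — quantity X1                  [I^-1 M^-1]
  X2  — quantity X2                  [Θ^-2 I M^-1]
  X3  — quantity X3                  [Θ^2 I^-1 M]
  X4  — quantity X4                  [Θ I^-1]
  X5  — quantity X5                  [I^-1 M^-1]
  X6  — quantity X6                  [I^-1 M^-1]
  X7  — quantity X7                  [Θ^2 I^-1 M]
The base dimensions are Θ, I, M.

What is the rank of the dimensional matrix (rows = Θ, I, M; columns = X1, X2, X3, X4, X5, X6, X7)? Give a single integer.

Write exponents as rows Θ,I,M / cols X1,X2,X3,X4,X5,X6,X7:
  Θ: [ 0 -2  2  1  0  0  2]
  I: [-1  1 -1 -1 -1 -1 -1]
  M: [-1 -1  1  0 -1 -1  1]
Row reduction gives pivot columns X1,X2; rank = 2

2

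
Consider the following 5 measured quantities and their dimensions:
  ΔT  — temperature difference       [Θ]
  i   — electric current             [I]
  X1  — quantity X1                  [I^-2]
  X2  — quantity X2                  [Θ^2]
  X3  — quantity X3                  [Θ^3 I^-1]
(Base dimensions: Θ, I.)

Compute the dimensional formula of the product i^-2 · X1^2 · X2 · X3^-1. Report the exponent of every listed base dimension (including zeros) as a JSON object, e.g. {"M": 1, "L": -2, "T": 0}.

{"Θ": -1, "I": -5}

Write exponents as rows Θ,I / cols ΔT,i,X1,X2,X3:
  Θ: [ 1  0  0  2  3]
  I: [ 0  1 -2  0 -1]
  [Θ]: (-2)·0+(2)·0+(1)·2+(-1)·3 = -1
  [I]: (-2)·1+(2)·-2+(1)·0+(-1)·-1 = -5
⇒ Θ^-1 I^-5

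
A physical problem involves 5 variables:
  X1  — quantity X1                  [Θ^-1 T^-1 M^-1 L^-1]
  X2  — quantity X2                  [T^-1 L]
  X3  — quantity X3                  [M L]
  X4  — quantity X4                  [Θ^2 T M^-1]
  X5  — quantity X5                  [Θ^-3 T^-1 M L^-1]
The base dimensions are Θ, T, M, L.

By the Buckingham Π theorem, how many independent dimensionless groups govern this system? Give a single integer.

Exponent matrix [Θ,T,M,L] × [X1,X2,X3,X4,X5]:
  Θ: [-1  0  0  2 -3]
  T: [-1 -1  0  1 -1]
  M: [-1  0  1 -1  1]
  L: [-1  1  1  0 -1]
Echelon form has 3 nonzero rows (pivots: X1,X2,X3)
Π count = n − r = 5 − 3 = 2

2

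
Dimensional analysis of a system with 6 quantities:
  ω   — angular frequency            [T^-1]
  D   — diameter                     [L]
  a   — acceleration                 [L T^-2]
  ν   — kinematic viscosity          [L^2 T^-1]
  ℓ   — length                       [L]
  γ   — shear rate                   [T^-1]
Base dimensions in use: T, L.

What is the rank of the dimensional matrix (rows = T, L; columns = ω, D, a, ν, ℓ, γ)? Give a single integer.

Exponent matrix [T,L] × [ω,D,a,ν,ℓ,γ]:
  T: [-1  0 -2 -1  0 -1]
  L: [ 0  1  1  2  1  0]
Echelon form has 2 nonzero rows (pivots: ω,D)

2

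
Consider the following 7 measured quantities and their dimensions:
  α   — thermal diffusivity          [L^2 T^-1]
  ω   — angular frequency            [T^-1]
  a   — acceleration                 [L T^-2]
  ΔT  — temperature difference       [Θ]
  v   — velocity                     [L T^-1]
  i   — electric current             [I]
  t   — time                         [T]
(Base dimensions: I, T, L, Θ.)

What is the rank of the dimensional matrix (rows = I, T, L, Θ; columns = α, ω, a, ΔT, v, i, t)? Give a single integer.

Exponent matrix [I,T,L,Θ] × [α,ω,a,ΔT,v,i,t]:
  I: [ 0  0  0  0  0  1  0]
  T: [-1 -1 -2  0 -1  0  1]
  L: [ 2  0  1  0  1  0  0]
  Θ: [ 0  0  0  1  0  0  0]
Echelon form has 4 nonzero rows (pivots: α,ω,ΔT,i)

4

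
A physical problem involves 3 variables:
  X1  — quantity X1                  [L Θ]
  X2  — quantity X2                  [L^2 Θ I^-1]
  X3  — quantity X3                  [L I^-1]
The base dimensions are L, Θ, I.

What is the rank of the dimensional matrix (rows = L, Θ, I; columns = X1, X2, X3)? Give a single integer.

2

Exponent matrix [L,Θ,I] × [X1,X2,X3]:
  L: [ 1  2  1]
  Θ: [ 1  1  0]
  I: [ 0 -1 -1]
RREF → pivots at {X1,X2} ⇒ r = 2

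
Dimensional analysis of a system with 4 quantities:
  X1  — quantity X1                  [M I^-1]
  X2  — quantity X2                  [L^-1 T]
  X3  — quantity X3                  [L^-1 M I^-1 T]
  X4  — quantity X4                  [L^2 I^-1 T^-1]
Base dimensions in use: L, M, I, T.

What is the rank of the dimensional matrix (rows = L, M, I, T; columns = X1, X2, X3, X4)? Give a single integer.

3

Write exponents as rows L,M,I,T / cols X1,X2,X3,X4:
  L: [ 0 -1 -1  2]
  M: [ 1  0  1  0]
  I: [-1  0 -1 -1]
  T: [ 0  1  1 -1]
Row reduction gives pivot columns X1,X2,X4; rank = 3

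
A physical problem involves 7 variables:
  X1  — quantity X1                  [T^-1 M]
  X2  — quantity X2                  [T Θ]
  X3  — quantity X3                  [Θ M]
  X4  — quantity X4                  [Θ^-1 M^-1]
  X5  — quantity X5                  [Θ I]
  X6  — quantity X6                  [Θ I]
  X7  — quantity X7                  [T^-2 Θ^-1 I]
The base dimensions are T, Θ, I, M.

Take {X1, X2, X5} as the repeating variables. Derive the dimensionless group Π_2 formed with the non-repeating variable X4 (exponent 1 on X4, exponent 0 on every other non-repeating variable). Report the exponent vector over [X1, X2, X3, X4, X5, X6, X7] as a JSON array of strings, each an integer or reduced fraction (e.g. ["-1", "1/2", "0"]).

["1", "1", "0", "1", "0", "0", "0"]

Dimensional matrix (T×Θ×I×M by X1×X2×X3×X4×X5×X6×X7):
  T: [-1  1  0  0  0  0 -2]
  Θ: [ 0  1  1 -1  1  1 -1]
  I: [ 0  0  0  0  1  1  1]
  M: [ 1  0  1 -1  0  0  0]
RREF → pivots at {X1,X2,X5} ⇒ r = 3
Repeat: X1,X2,X5; free: X3,X4,X6,X7
RREF:
  r0: [   1    0    1   -1    0    0    0]
  r1: [   0    1    1   -1    0    0   -2]
  r2: [   0    0    0    0    1    1    1]
  r3: [   0    0    0    0    0    0    0]
Fix exponent of X4 at 1, X3 at 0, X6 at 0, X7 at 0; solve each RREF row for its pivot's exponent:
  r0: exp(X1) + (-1)·1 = 0 ⇒ exp(X1) = 1
  r1: exp(X2) + (-1)·1 = 0 ⇒ exp(X2) = 1
  r2: exp(X5) + (0)·1 = 0 ⇒ exp(X5) = 0
Π_2 = X1 · X2 · X4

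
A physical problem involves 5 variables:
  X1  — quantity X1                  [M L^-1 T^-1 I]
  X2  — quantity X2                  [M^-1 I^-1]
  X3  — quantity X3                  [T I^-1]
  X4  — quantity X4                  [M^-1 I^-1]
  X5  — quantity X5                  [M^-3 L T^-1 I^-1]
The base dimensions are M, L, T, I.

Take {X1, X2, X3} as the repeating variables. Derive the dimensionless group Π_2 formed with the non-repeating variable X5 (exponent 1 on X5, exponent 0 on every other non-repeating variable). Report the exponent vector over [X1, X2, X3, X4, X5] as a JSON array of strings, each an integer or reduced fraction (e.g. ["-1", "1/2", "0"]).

Exponent matrix [M,L,T,I] × [X1,X2,X3,X4,X5]:
  M: [ 1 -1  0 -1 -3]
  L: [-1  0  0  0  1]
  T: [-1  0  1  0 -1]
  I: [ 1 -1 -1 -1 -1]
Row reduction gives pivot columns X1,X2,X3; rank = 3
Pivot set = {X1,X2,X3}, free = {X4,X5}
RREF:
  r0: [   1    0    0    0   -1]
  r1: [   0    1    0    1    2]
  r2: [   0    0    1    0   -2]
  r3: [   0    0    0    0    0]
Fix exponent of X5 at 1, X4 at 0; solve each RREF row for its pivot's exponent:
  r0: exp(X1) + (-1)·1 = 0 ⇒ exp(X1) = 1
  r1: exp(X2) + (2)·1 = 0 ⇒ exp(X2) = -2
  r2: exp(X3) + (-2)·1 = 0 ⇒ exp(X3) = 2
Π_2 = X1 · X2^-2 · X3^2 · X5

["1", "-2", "2", "0", "1"]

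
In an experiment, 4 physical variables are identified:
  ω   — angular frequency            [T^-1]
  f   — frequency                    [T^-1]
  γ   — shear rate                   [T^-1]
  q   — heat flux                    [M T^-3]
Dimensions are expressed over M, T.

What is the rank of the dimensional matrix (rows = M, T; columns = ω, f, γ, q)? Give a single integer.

Dimensional matrix (M×T by ω×f×γ×q):
  M: [ 0  0  0  1]
  T: [-1 -1 -1 -3]
Echelon form has 2 nonzero rows (pivots: ω,q)

2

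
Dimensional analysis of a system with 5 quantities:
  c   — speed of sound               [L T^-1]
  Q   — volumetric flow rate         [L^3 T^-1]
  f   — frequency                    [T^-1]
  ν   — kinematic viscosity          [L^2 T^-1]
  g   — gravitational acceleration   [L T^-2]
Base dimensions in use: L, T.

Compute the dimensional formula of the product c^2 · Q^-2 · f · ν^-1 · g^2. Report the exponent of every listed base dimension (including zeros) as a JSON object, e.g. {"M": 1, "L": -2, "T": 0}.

{"L": -4, "T": -4}

Write exponents as rows L,T / cols c,Q,f,ν,g:
  L: [ 1  3  0  2  1]
  T: [-1 -1 -1 -1 -2]
  [L]: (2)·1+(-2)·3+(1)·0+(-1)·2+(2)·1 = -4
  [T]: (2)·-1+(-2)·-1+(1)·-1+(-1)·-1+(2)·-2 = -4
⇒ L^-4 T^-4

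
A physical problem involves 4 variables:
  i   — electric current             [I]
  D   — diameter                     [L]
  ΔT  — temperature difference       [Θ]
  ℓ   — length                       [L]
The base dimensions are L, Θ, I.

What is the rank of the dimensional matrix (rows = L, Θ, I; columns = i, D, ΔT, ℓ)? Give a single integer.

3

Exponent matrix [L,Θ,I] × [i,D,ΔT,ℓ]:
  L: [ 0  1  0  1]
  Θ: [ 0  0  1  0]
  I: [ 1  0  0  0]
RREF → pivots at {i,D,ΔT} ⇒ r = 3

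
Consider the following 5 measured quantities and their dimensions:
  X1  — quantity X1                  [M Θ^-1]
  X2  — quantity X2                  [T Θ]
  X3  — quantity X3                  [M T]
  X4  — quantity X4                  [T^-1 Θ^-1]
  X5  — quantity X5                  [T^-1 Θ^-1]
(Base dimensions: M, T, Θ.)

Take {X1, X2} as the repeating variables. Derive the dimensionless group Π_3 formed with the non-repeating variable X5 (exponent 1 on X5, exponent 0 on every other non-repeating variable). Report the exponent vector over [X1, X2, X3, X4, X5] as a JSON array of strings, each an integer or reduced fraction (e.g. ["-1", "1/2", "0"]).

Dimensional matrix (M×T×Θ by X1×X2×X3×X4×X5):
  M: [ 1  0  1  0  0]
  T: [ 0  1  1 -1 -1]
  Θ: [-1  1  0 -1 -1]
RREF → pivots at {X1,X2} ⇒ r = 2
Repeat: X1,X2; free: X3,X4,X5
RREF:
  r0: [   1    0    1    0    0]
  r1: [   0    1    1   -1   -1]
  r2: [   0    0    0    0    0]
Fix exponent of X5 at 1, X3 at 0, X4 at 0; solve each RREF row for its pivot's exponent:
  r0: exp(X1) + (0)·1 = 0 ⇒ exp(X1) = 0
  r1: exp(X2) + (-1)·1 = 0 ⇒ exp(X2) = 1
Π_3 = X2 · X5

["0", "1", "0", "0", "1"]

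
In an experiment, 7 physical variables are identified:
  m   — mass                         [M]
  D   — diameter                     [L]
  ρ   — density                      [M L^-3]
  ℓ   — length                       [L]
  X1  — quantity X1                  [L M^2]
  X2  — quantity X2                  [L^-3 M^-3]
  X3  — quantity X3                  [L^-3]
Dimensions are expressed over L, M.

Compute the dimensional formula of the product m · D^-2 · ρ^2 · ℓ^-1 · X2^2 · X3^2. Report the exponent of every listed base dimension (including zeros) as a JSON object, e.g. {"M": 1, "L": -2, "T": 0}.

{"L": -21, "M": -3}

Write exponents as rows L,M / cols m,D,ρ,ℓ,X1,X2,X3:
  L: [ 0  1 -3  1  1 -3 -3]
  M: [ 1  0  1  0  2 -3  0]
  [L]: (1)·0+(-2)·1+(2)·-3+(-1)·1+(2)·-3+(2)·-3 = -21
  [M]: (1)·1+(-2)·0+(2)·1+(-1)·0+(2)·-3+(2)·0 = -3
⇒ L^-21 M^-3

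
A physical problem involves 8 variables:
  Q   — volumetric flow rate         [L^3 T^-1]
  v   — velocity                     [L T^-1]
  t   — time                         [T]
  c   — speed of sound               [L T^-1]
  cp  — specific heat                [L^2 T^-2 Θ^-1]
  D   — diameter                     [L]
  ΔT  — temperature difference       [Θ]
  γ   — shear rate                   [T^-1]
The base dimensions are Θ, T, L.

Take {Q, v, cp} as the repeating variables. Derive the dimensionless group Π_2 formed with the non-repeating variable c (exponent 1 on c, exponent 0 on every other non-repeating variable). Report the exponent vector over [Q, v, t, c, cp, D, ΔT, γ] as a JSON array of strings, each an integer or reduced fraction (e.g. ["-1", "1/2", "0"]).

["0", "-1", "0", "1", "0", "0", "0", "0"]

Exponent matrix [Θ,T,L] × [Q,v,t,c,cp,D,ΔT,γ]:
  Θ: [ 0  0  0  0 -1  0  1  0]
  T: [-1 -1  1 -1 -2  0  0 -1]
  L: [ 3  1  0  1  2  1  0  0]
RREF → pivots at {Q,v,cp} ⇒ r = 3
Repeat: Q,v,cp; free: t,c,D,ΔT,γ
RREF:
  r0: [   1    0  1/2    0    0  1/2    0 -1/2]
  r1: [   0    1 -3/2    1    0 -1/2    2  3/2]
  r2: [   0    0    0    0    1    0   -1    0]
Fix exponent of c at 1, t at 0, D at 0, ΔT at 0, γ at 0; solve each RREF row for its pivot's exponent:
  r0: exp(Q) + (0)·1 = 0 ⇒ exp(Q) = 0
  r1: exp(v) + (1)·1 = 0 ⇒ exp(v) = -1
  r2: exp(cp) + (0)·1 = 0 ⇒ exp(cp) = 0
Π_2 = v^-1 · c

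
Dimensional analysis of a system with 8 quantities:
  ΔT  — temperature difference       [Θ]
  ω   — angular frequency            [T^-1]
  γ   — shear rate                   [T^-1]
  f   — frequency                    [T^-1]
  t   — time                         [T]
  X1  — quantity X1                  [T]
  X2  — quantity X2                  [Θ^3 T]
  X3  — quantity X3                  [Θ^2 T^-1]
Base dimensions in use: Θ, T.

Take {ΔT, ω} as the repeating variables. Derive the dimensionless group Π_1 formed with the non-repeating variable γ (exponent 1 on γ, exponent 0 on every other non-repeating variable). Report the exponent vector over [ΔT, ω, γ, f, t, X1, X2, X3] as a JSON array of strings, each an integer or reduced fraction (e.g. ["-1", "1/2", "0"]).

["0", "-1", "1", "0", "0", "0", "0", "0"]

Dimensional matrix (Θ×T by ΔT×ω×γ×f×t×X1×X2×X3):
  Θ: [ 1  0  0  0  0  0  3  2]
  T: [ 0 -1 -1 -1  1  1  1 -1]
Row reduction gives pivot columns ΔT,ω; rank = 2
Repeat: ΔT,ω; free: γ,f,t,X1,X2,X3
RREF:
  r0: [   1    0    0    0    0    0    3    2]
  r1: [   0    1    1    1   -1   -1   -1    1]
Fix exponent of γ at 1, f at 0, t at 0, X1 at 0, X2 at 0, X3 at 0; solve each RREF row for its pivot's exponent:
  r0: exp(ΔT) + (0)·1 = 0 ⇒ exp(ΔT) = 0
  r1: exp(ω) + (1)·1 = 0 ⇒ exp(ω) = -1
Π_1 = ω^-1 · γ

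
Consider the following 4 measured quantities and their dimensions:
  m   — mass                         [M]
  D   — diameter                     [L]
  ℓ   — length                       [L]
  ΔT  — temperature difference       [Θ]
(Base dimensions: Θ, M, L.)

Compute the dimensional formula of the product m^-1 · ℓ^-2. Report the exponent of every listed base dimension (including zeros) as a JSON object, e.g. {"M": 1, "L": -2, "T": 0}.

Write exponents as rows Θ,M,L / cols m,D,ℓ,ΔT:
  Θ: [ 0  0  0  1]
  M: [ 1  0  0  0]
  L: [ 0  1  1  0]
  [Θ]: (-1)·0+(-2)·0 = 0
  [M]: (-1)·1+(-2)·0 = -1
  [L]: (-1)·0+(-2)·1 = -2
⇒ M^-1 L^-2

{"Θ": 0, "M": -1, "L": -2}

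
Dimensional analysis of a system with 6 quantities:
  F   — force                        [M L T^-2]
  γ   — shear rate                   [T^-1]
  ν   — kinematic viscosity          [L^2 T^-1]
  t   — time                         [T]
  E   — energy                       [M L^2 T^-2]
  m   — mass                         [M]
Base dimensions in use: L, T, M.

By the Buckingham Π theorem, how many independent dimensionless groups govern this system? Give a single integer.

3

Dimensional matrix (L×T×M by F×γ×ν×t×E×m):
  L: [ 1  0  2  0  2  0]
  T: [-2 -1 -1  1 -2  0]
  M: [ 1  0  0  0  1  1]
Echelon form has 3 nonzero rows (pivots: F,γ,ν)
n=6, r=3 ⇒ 3 dimensionless groups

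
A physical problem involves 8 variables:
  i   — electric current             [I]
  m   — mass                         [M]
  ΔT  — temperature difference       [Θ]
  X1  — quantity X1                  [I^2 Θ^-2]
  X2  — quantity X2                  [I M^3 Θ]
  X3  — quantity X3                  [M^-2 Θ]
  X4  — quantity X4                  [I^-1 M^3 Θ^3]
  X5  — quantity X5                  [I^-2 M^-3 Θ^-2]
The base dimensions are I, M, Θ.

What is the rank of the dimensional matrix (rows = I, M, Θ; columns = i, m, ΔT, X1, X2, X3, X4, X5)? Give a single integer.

Write exponents as rows I,M,Θ / cols i,m,ΔT,X1,X2,X3,X4,X5:
  I: [ 1  0  0  2  1  0 -1 -2]
  M: [ 0  1  0  0  3 -2  3 -3]
  Θ: [ 0  0  1 -2  1  1  3 -2]
Row reduction gives pivot columns i,m,ΔT; rank = 3

3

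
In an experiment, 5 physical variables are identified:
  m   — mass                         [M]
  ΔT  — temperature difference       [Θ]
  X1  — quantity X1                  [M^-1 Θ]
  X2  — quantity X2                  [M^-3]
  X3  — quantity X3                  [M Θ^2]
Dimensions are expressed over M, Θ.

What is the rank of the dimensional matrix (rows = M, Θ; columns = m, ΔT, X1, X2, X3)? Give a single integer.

Write exponents as rows M,Θ / cols m,ΔT,X1,X2,X3:
  M: [ 1  0 -1 -3  1]
  Θ: [ 0  1  1  0  2]
Echelon form has 2 nonzero rows (pivots: m,ΔT)

2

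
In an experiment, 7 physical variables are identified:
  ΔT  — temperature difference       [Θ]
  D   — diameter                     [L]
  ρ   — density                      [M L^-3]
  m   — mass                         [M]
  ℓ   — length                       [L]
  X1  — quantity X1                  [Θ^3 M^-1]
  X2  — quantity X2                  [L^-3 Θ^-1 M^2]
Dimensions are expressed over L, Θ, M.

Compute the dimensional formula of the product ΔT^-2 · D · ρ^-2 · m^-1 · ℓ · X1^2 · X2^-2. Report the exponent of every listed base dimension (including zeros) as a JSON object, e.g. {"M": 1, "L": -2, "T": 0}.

{"L": 14, "Θ": 6, "M": -9}

Write exponents as rows L,Θ,M / cols ΔT,D,ρ,m,ℓ,X1,X2:
  L: [ 0  1 -3  0  1  0 -3]
  Θ: [ 1  0  0  0  0  3 -1]
  M: [ 0  0  1  1  0 -1  2]
  [L]: (-2)·0+(1)·1+(-2)·-3+(-1)·0+(1)·1+(2)·0+(-2)·-3 = 14
  [Θ]: (-2)·1+(1)·0+(-2)·0+(-1)·0+(1)·0+(2)·3+(-2)·-1 = 6
  [M]: (-2)·0+(1)·0+(-2)·1+(-1)·1+(1)·0+(2)·-1+(-2)·2 = -9
⇒ L^14 Θ^6 M^-9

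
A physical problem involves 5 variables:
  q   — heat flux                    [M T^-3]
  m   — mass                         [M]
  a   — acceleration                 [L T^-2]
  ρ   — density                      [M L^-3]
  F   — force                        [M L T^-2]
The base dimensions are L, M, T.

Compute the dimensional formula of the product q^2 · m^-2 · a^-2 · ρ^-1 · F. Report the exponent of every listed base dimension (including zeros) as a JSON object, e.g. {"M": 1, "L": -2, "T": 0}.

{"L": 2, "M": 0, "T": -4}

Write exponents as rows L,M,T / cols q,m,a,ρ,F:
  L: [ 0  0  1 -3  1]
  M: [ 1  1  0  1  1]
  T: [-3  0 -2  0 -2]
  [L]: (2)·0+(-2)·0+(-2)·1+(-1)·-3+(1)·1 = 2
  [M]: (2)·1+(-2)·1+(-2)·0+(-1)·1+(1)·1 = 0
  [T]: (2)·-3+(-2)·0+(-2)·-2+(-1)·0+(1)·-2 = -4
⇒ L^2 T^-4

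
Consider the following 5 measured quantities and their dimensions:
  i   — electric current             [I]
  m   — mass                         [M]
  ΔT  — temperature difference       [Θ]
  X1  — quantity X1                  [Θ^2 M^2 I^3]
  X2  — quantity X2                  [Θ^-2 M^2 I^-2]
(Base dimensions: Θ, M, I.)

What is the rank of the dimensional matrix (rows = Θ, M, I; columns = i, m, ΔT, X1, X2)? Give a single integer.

Dimensional matrix (Θ×M×I by i×m×ΔT×X1×X2):
  Θ: [ 0  0  1  2 -2]
  M: [ 0  1  0  2  2]
  I: [ 1  0  0  3 -2]
Row reduction gives pivot columns i,m,ΔT; rank = 3

3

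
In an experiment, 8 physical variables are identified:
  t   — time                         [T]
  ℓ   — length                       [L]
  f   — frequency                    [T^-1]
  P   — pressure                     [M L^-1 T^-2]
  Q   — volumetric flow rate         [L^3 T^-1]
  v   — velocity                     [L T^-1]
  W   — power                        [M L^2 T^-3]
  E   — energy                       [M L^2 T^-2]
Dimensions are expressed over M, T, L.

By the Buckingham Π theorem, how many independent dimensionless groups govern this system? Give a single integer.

5

Dimensional matrix (M×T×L by t×ℓ×f×P×Q×v×W×E):
  M: [ 0  0  0  1  0  0  1  1]
  T: [ 1  0 -1 -2 -1 -1 -3 -2]
  L: [ 0  1  0 -1  3  1  2  2]
Row reduction gives pivot columns t,ℓ,P; rank = 3
Π count = n − r = 8 − 3 = 5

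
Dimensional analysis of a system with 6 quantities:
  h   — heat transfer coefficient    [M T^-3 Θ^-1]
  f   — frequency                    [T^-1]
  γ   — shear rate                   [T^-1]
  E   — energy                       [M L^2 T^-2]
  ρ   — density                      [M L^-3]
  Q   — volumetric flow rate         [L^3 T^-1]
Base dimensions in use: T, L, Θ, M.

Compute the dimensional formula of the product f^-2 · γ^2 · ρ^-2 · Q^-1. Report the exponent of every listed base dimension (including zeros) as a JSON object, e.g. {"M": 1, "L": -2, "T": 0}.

{"T": 1, "L": 3, "Θ": 0, "M": -2}

Write exponents as rows T,L,Θ,M / cols h,f,γ,E,ρ,Q:
  T: [-3 -1 -1 -2  0 -1]
  L: [ 0  0  0  2 -3  3]
  Θ: [-1  0  0  0  0  0]
  M: [ 1  0  0  1  1  0]
  [T]: (-2)·-1+(2)·-1+(-2)·0+(-1)·-1 = 1
  [L]: (-2)·0+(2)·0+(-2)·-3+(-1)·3 = 3
  [Θ]: (-2)·0+(2)·0+(-2)·0+(-1)·0 = 0
  [M]: (-2)·0+(2)·0+(-2)·1+(-1)·0 = -2
⇒ T L^3 M^-2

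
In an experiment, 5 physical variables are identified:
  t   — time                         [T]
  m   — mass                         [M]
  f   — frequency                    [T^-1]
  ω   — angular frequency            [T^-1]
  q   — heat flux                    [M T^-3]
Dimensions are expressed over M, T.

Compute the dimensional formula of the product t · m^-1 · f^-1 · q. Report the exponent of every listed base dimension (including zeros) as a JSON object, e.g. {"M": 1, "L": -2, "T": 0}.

{"M": 0, "T": -1}

Dimensional matrix (M×T by t×m×f×ω×q):
  M: [ 0  1  0  0  1]
  T: [ 1  0 -1 -1 -3]
  [M]: (1)·0+(-1)·1+(-1)·0+(1)·1 = 0
  [T]: (1)·1+(-1)·0+(-1)·-1+(1)·-3 = -1
⇒ T^-1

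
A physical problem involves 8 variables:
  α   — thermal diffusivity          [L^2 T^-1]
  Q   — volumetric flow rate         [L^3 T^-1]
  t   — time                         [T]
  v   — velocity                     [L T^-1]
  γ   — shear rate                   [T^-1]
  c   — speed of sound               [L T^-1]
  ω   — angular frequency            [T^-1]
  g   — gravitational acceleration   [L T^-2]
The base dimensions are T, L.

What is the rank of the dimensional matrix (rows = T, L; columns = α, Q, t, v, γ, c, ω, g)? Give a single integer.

Write exponents as rows T,L / cols α,Q,t,v,γ,c,ω,g:
  T: [-1 -1  1 -1 -1 -1 -1 -2]
  L: [ 2  3  0  1  0  1  0  1]
Echelon form has 2 nonzero rows (pivots: α,Q)

2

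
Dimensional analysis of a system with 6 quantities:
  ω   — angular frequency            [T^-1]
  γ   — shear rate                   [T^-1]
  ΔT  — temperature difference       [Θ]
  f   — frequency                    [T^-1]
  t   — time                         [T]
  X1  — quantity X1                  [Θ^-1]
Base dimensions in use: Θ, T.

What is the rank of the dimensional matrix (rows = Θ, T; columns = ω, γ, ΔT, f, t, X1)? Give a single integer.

2

Write exponents as rows Θ,T / cols ω,γ,ΔT,f,t,X1:
  Θ: [ 0  0  1  0  0 -1]
  T: [-1 -1  0 -1  1  0]
RREF → pivots at {ω,ΔT} ⇒ r = 2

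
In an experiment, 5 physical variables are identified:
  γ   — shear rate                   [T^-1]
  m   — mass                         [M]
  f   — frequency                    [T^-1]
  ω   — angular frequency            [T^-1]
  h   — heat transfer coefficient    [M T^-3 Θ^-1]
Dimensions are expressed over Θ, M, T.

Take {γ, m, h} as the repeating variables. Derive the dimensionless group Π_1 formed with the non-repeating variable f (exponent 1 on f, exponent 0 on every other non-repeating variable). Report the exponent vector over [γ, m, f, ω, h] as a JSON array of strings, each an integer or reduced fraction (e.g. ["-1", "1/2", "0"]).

["-1", "0", "1", "0", "0"]

Write exponents as rows Θ,M,T / cols γ,m,f,ω,h:
  Θ: [ 0  0  0  0 -1]
  M: [ 0  1  0  0  1]
  T: [-1  0 -1 -1 -3]
Echelon form has 3 nonzero rows (pivots: γ,m,h)
Pivot set = {γ,m,h}, free = {f,ω}
RREF:
  r0: [   1    0    1    1    0]
  r1: [   0    1    0    0    0]
  r2: [   0    0    0    0    1]
Fix exponent of f at 1, ω at 0; solve each RREF row for its pivot's exponent:
  r0: exp(γ) + (1)·1 = 0 ⇒ exp(γ) = -1
  r1: exp(m) + (0)·1 = 0 ⇒ exp(m) = 0
  r2: exp(h) + (0)·1 = 0 ⇒ exp(h) = 0
Π_1 = γ^-1 · f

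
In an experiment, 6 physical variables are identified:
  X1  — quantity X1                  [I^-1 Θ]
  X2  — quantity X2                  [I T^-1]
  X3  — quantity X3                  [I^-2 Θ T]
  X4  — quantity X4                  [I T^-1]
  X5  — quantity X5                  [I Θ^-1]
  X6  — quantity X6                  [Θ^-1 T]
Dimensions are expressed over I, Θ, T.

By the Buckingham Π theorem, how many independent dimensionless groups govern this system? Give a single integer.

Exponent matrix [I,Θ,T] × [X1,X2,X3,X4,X5,X6]:
  I: [-1  1 -2  1  1  0]
  Θ: [ 1  0  1  0 -1 -1]
  T: [ 0 -1  1 -1  0  1]
Row reduction gives pivot columns X1,X2; rank = 2
n=6, r=2 ⇒ 4 dimensionless groups

4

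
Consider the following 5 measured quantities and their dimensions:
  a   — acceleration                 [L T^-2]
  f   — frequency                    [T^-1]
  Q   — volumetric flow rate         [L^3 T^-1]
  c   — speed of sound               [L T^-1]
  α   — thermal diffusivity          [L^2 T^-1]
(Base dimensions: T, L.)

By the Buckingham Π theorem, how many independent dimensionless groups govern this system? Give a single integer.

3

Dimensional matrix (T×L by a×f×Q×c×α):
  T: [-2 -1 -1 -1 -1]
  L: [ 1  0  3  1  2]
Row reduction gives pivot columns a,f; rank = 2
n=5, r=2 ⇒ 3 dimensionless groups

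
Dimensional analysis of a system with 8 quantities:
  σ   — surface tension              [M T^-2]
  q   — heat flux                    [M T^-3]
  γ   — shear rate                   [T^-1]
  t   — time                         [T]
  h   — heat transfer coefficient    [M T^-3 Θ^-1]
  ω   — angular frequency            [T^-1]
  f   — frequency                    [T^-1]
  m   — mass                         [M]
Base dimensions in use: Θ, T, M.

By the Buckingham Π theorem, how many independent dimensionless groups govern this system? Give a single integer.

5

Write exponents as rows Θ,T,M / cols σ,q,γ,t,h,ω,f,m:
  Θ: [ 0  0  0  0 -1  0  0  0]
  T: [-2 -3 -1  1 -3 -1 -1  0]
  M: [ 1  1  0  0  1  0  0  1]
Row reduction gives pivot columns σ,q,h; rank = 3
n=8, r=3 ⇒ 5 dimensionless groups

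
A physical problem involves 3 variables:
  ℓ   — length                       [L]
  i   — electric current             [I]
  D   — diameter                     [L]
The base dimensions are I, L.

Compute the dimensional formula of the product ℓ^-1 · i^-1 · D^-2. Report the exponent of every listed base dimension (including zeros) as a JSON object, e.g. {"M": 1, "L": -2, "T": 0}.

{"I": -1, "L": -3}

Exponent matrix [I,L] × [ℓ,i,D]:
  I: [ 0  1  0]
  L: [ 1  0  1]
  [I]: (-1)·0+(-1)·1+(-2)·0 = -1
  [L]: (-1)·1+(-1)·0+(-2)·1 = -3
⇒ I^-1 L^-3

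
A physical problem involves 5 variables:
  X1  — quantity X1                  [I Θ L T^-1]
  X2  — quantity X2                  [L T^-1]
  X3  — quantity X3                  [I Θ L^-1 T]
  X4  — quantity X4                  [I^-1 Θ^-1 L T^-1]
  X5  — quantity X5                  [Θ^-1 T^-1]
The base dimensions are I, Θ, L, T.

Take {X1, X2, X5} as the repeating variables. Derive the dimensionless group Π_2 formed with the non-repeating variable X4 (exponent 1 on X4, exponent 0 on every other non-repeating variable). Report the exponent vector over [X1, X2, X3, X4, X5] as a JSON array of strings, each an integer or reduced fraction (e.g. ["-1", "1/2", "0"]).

["1", "-2", "0", "1", "0"]

Dimensional matrix (I×Θ×L×T by X1×X2×X3×X4×X5):
  I: [ 1  0  1 -1  0]
  Θ: [ 1  0  1 -1 -1]
  L: [ 1  1 -1  1  0]
  T: [-1 -1  1 -1 -1]
Row reduction gives pivot columns X1,X2,X5; rank = 3
Pivot set = {X1,X2,X5}, free = {X3,X4}
RREF:
  r0: [   1    0    1   -1    0]
  r1: [   0    1   -2    2    0]
  r2: [   0    0    0    0    1]
  r3: [   0    0    0    0    0]
Fix exponent of X4 at 1, X3 at 0; solve each RREF row for its pivot's exponent:
  r0: exp(X1) + (-1)·1 = 0 ⇒ exp(X1) = 1
  r1: exp(X2) + (2)·1 = 0 ⇒ exp(X2) = -2
  r2: exp(X5) + (0)·1 = 0 ⇒ exp(X5) = 0
Π_2 = X1 · X2^-2 · X4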